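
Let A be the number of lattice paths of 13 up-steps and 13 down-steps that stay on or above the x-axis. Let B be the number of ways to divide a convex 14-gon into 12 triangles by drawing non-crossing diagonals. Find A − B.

534888

Paths of 13 up- and 13 down-steps that never dip below the axis are Dyck paths; their count is C_13. So A = C_13 = 742900.
Triangulations of a convex m-gon are counted by C_{m−2}; with m = 14 this is C_12. So B = C_12 = 208012.
A − B = 742900 − 208012 = 534888.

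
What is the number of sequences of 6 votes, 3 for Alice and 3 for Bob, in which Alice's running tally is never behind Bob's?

5

Ballot sequences with n votes each where one side never trails are Dyck words, counted by C_n; here n = 3.
C_3 = C(6,3)/4 = 20/4 = 5.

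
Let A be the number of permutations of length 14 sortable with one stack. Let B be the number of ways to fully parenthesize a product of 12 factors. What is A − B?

2615654

By Knuth's characterisation, the stack-sortable permutations of length 14 are the 231-avoiders, numbering C_14. So A = C_14 = 2674440.
Bracketing 12 factors into binary products is counted by C_{12−1} = C_11. So B = C_11 = 58786.
A − B = 2674440 − 58786 = 2615654.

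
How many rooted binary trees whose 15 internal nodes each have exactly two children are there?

The number of full binary trees on 15 internal nodes is the Catalan number C_15.
C_15 = C(30,15)/16 = 155117520/16 = 9694845.

9694845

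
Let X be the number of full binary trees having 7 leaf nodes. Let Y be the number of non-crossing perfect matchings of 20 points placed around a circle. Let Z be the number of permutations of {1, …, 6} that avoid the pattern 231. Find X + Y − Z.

Full binary trees with 7 leaves have 7−1 = 6 internal nodes, so there are C_6 of them. So X = C_6 = 132.
Non-crossing perfect matchings of 2n points on a circle are counted by C_n; with 20 points, n = 10. So Y = C_10 = 16796.
Permutations of [n] avoiding any single length-3 pattern are counted by C_n; here n = 6. So Z = C_6 = 132.
X + Y − Z = 132 + 16796 − 132 = 16796.

16796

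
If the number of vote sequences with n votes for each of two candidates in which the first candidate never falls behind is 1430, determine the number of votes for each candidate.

Such ballot sequences with n votes each are counted by C_n. The Catalan number equal to 1430 is C_8.

8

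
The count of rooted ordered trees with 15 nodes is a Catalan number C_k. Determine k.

Rooted ordered (plane) trees on m nodes have m−1 edges and are counted by C_{m−1}; m = 15 gives C_14.

14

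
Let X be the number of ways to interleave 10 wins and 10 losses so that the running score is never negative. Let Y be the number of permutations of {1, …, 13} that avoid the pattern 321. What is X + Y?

Reading a vote for the leader as '(' and for the other as ')' turns such a sequence into a balanced string of 10 pairs, so the count is C_10. So X = C_10 = 16796.
For any fixed pattern of length 3, the pattern-avoiding permutations of [13] number C_13. So Y = C_13 = 742900.
X + Y = 16796 + 742900 = 759696.

759696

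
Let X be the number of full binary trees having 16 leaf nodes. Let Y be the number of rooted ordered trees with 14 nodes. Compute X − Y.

8951945

Full binary trees with 16 leaves have 16−1 = 15 internal nodes, so there are C_15 of them. So X = C_15 = 9694845.
A rooted plane tree on 14 nodes has 13 edges, and such trees are counted by C_13. So Y = C_13 = 742900.
X − Y = 9694845 − 742900 = 8951945.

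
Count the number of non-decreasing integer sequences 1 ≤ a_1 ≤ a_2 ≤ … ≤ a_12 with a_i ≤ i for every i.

208012

Weakly increasing sequences with a_i ≤ i biject with Dyck paths of semilength 12, so there are C_12.
C_12 = C_11 · 2(2·11+1)/(11+2) = 58786 · 46/13 = 208012.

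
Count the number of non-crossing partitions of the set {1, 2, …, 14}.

Non-crossing partitions of an n-element set are counted by C_n; here n = 14.
C_14 = C(28,14)/15 = 40116600/15 = 2674440.

2674440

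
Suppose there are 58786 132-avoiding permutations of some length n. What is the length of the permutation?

11

Permutations of [n] avoiding a fixed length-3 pattern are counted by C_n. Since C_11 = 58786, the index is 11.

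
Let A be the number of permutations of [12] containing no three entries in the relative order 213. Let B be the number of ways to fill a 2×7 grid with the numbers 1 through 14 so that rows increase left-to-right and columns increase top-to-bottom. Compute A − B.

Permutations of [n] avoiding any single length-3 pattern are counted by C_n; here n = 12. So A = C_12 = 208012.
Standard Young tableaux of shape 2×n are counted by C_n; here n = 7. So B = C_7 = 429.
A − B = 208012 − 429 = 207583.

207583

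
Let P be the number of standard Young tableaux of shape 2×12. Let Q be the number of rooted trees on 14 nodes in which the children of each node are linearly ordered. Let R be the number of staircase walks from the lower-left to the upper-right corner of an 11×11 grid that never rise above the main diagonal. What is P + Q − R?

Standard Young tableaux of shape 2×n are counted by C_n; here n = 12. So P = C_12 = 208012.
A rooted plane tree on 14 nodes has 13 edges, and such trees are counted by C_13. So Q = C_13 = 742900.
Sub-diagonal monotone paths from (0,0) to (11,11) biject with Dyck paths of semilength 11, giving C_11. So R = C_11 = 58786.
P + Q − R = 208012 + 742900 − 58786 = 892126.

892126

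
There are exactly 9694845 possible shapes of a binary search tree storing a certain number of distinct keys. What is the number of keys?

15

Binary search tree shapes on n keys are counted by C_n, and C_15 = 9694845.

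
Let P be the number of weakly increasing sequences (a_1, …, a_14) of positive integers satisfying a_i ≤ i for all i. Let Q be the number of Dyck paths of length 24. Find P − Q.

2466428

Weakly increasing sequences with a_i ≤ i biject with Dyck paths of semilength 14, so there are C_14. So P = C_14 = 2674440.
Dyck paths of semilength n (length 2n) are counted by C_n; here n = 12. So Q = C_12 = 208012.
P − Q = 2674440 − 208012 = 2466428.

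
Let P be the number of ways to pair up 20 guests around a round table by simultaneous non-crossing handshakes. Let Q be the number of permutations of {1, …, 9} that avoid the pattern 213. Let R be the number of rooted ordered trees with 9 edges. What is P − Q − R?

7072

Non-crossing handshake pairings of 2n people are counted by C_n; 20 people gives n = 10. So P = C_10 = 16796.
For any fixed pattern of length 3, the pattern-avoiding permutations of [9] number C_9. So Q = C_9 = 4862.
Rooted ordered trees with n edges are counted by C_n; here n = 9. So R = C_9 = 4862.
P − Q − R = 16796 − 4862 − 4862 = 7072.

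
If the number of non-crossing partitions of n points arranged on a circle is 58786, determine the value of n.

Non-crossing partitions of [n] are counted by C_n, and C_11 = 58786.

11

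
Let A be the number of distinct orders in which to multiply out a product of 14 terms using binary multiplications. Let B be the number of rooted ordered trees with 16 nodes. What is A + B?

10437745

Ways to associate a product of 14 factors correspond to binary trees on 14 leaves, so the count is C_13. So A = C_13 = 742900.
A rooted plane tree on 16 nodes has 15 edges, and such trees are counted by C_15. So B = C_15 = 9694845.
A + B = 742900 + 9694845 = 10437745.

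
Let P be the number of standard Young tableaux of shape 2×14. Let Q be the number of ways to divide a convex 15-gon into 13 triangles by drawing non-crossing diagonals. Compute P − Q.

By the hook-length formula (or a Dyck-path bijection), SYT of shape 2×14 number C_14. So P = C_14 = 2674440.
Triangulations of a convex m-gon are counted by C_{m−2}; with m = 15 this is C_13. So Q = C_13 = 742900.
P − Q = 2674440 − 742900 = 1931540.

1931540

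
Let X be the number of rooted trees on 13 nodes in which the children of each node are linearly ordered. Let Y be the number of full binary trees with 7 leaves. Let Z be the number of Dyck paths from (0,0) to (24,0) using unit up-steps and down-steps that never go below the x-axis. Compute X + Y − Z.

A rooted plane tree on 13 nodes has 12 edges, and such trees are counted by C_12. So X = C_12 = 208012.
Full binary trees with 7 leaves have 7−1 = 6 internal nodes, so there are C_6 of them. So Y = C_6 = 132.
A Dyck path with 12 up-steps and 12 down-steps has semilength 12, so there are C_12 of them. So Z = C_12 = 208012.
X + Y − Z = 208012 + 132 − 208012 = 132.

132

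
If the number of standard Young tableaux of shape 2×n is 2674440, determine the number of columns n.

14

Standard Young tableaux of shape 2×n are counted by C_n. Since C_14 = 2674440, the index is 14.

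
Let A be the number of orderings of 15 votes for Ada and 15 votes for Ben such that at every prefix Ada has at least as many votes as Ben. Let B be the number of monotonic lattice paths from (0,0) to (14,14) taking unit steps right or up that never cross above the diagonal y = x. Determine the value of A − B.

7020405

Reading a vote for the leader as '(' and for the other as ')' turns such a sequence into a balanced string of 15 pairs, so the count is C_15. So A = C_15 = 9694845.
Monotone paths in an n×n grid that stay weakly below the diagonal are counted by C_n; here n = 14. So B = C_14 = 2674440.
A − B = 9694845 − 2674440 = 7020405.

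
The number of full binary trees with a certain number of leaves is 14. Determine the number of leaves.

5

Full binary trees with L leaves are counted by C_{L−1}; 14 = C_4.
So the index is 4, and the number of leaves is 4 + 1 = 5.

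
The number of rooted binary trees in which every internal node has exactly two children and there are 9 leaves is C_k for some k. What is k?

8

A full binary tree with L leaves has L−1 internal nodes and is counted by C_{L−1}; L = 9 gives C_8.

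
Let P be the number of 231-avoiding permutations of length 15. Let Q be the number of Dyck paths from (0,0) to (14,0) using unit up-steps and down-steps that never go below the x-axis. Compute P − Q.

9694416

For any fixed pattern of length 3, the pattern-avoiding permutations of [15] number C_15. So P = C_15 = 9694845.
A Dyck path with 7 up-steps and 7 down-steps has semilength 7, so there are C_7 of them. So Q = C_7 = 429.
P − Q = 9694845 − 429 = 9694416.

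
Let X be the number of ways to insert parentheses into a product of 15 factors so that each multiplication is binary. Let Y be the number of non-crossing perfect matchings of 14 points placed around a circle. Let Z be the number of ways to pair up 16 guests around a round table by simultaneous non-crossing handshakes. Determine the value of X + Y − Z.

2673439

Ways to associate a product of 15 factors correspond to binary trees on 15 leaves, so the count is C_14. So X = C_14 = 2674440.
Non-crossing perfect matchings of 2n points on a circle are counted by C_n; with 14 points, n = 7. So Y = C_7 = 429.
With 16 = 2·8 people, non-crossing handshake pairings are non-crossing perfect matchings on a circle, counted by C_8. So Z = C_8 = 1430.
X + Y − Z = 2674440 + 429 − 1430 = 2673439.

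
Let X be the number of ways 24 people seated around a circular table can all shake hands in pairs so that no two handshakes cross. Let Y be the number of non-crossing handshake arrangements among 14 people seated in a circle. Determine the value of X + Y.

208441

With 24 = 2·12 people, non-crossing handshake pairings are non-crossing perfect matchings on a circle, counted by C_12. So X = C_12 = 208012.
With 14 = 2·7 people, non-crossing handshake pairings are non-crossing perfect matchings on a circle, counted by C_7. So Y = C_7 = 429.
X + Y = 208012 + 429 = 208441.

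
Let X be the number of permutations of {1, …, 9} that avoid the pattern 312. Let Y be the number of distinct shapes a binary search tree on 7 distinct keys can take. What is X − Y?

Permutations of [n] avoiding any single length-3 pattern are counted by C_n; here n = 9. So X = C_9 = 4862.
There are C_n binary search tree shapes on n keys; with n = 7 that is C_7. So Y = C_7 = 429.
X − Y = 4862 − 429 = 4433.

4433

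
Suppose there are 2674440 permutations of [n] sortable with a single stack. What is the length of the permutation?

14

Stack-sortable permutations of [n] are counted by C_n; 2674440 = C_14.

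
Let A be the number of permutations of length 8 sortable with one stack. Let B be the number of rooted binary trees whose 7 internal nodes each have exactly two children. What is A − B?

By Knuth's characterisation, the stack-sortable permutations of length 8 are the 231-avoiders, numbering C_8. So A = C_8 = 1430.
The number of full binary trees on 7 internal nodes is the Catalan number C_7. So B = C_7 = 429.
A − B = 1430 − 429 = 1001.

1001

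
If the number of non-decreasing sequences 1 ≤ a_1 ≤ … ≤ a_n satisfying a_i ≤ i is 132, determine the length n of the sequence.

6

Such sub-staircase sequences of length n are counted by C_n, and C_6 = 132.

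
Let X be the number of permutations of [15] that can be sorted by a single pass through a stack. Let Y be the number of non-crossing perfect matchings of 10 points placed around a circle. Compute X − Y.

By Knuth's characterisation, the stack-sortable permutations of length 15 are the 231-avoiders, numbering C_15. So X = C_15 = 9694845.
Non-crossing perfect matchings of 2n points on a circle are counted by C_n; with 10 points, n = 5. So Y = C_5 = 42.
X − Y = 9694845 − 42 = 9694803.

9694803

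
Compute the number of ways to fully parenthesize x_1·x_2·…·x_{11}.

16796

Ways to associate a product of 11 factors correspond to binary trees on 11 leaves, so the count is C_10.
C_10 = C_9 · 2(2·9+1)/(9+2) = 4862 · 38/11 = 16796.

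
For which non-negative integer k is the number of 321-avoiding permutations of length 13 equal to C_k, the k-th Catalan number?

13

For any fixed pattern of length 3, the pattern-avoiding permutations of [13] number C_13.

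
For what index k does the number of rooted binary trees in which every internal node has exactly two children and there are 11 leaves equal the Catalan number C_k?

A full binary tree with L leaves has L−1 internal nodes and is counted by C_{L−1}; L = 11 gives C_10.

10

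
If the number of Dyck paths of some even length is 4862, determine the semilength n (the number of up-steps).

Dyck paths of semilength n are counted by C_n, and C_9 = 4862.

9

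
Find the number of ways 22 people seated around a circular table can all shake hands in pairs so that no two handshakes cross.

58786

With 22 = 2·11 people, non-crossing handshake pairings are non-crossing perfect matchings on a circle, counted by C_11.
C_11 = C(22,11)/12 = 705432/12 = 58786.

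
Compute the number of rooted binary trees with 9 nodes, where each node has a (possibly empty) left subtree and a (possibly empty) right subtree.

4862

Binary trees (left/right distinguished) on n nodes are counted by C_n; here n = 9.
C_9 = C(18,9)/10 = 48620/10 = 4862.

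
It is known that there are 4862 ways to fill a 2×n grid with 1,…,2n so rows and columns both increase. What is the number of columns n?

Standard Young tableaux of shape 2×n are counted by C_n. The Catalan number equal to 4862 is C_9.

9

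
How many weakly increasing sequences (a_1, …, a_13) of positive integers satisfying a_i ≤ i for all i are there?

742900

Weakly increasing sequences with a_i ≤ i biject with Dyck paths of semilength 13, so there are C_13.
C_13 = 742900.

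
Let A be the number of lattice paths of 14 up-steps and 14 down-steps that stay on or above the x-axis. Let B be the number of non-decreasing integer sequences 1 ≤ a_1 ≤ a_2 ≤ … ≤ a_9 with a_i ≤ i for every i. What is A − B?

A Dyck path with 14 up-steps and 14 down-steps has semilength 14, so there are C_14 of them. So A = C_14 = 2674440.
Such sub-staircase sequences of length n are counted by C_n; here n = 9. So B = C_9 = 4862.
A − B = 2674440 − 4862 = 2669578.

2669578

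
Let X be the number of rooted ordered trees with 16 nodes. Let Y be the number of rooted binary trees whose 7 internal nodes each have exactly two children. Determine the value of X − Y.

9694416

A rooted plane tree on 16 nodes has 15 edges, and such trees are counted by C_15. So X = C_15 = 9694845.
Full binary trees with n internal nodes are counted by C_n; here n = 7. So Y = C_7 = 429.
X − Y = 9694845 − 429 = 9694416.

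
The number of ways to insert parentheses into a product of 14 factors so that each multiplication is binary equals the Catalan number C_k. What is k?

Bracketing 14 factors into binary products is counted by C_{14−1} = C_13.

13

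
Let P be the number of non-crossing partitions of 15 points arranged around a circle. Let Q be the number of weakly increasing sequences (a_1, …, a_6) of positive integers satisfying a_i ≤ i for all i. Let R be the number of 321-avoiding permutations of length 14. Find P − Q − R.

7020273

Non-crossing partitions of an n-element set are counted by C_n; here n = 15. So P = C_15 = 9694845.
Weakly increasing sequences with a_i ≤ i biject with Dyck paths of semilength 6, so there are C_6. So Q = C_6 = 132.
Permutations of [n] avoiding any single length-3 pattern are counted by C_n; here n = 14. So R = C_14 = 2674440.
P − Q − R = 9694845 − 132 − 2674440 = 7020273.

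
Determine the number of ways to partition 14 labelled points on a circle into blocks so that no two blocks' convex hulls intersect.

2674440

The non-crossing partitions of [14] form a lattice of size C_14.
C_14 = 2674440.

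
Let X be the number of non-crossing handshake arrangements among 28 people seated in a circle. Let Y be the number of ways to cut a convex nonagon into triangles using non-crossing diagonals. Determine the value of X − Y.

Non-crossing handshake pairings of 2n people are counted by C_n; 28 people gives n = 14. So X = C_14 = 2674440.
A convex 9-gon is triangulated into 7 triangles, and the number of such triangulations is the Catalan number C_{9−2} = C_7. So Y = C_7 = 429.
X − Y = 2674440 − 429 = 2674011.

2674011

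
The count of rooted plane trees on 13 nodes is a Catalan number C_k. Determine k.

Rooted ordered (plane) trees on m nodes have m−1 edges and are counted by C_{m−1}; m = 13 gives C_12.

12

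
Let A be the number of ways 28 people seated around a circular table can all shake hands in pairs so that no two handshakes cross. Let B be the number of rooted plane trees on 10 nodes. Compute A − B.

Non-crossing handshake pairings of 2n people are counted by C_n; 28 people gives n = 14. So A = C_14 = 2674440.
Rooted ordered (plane) trees on m nodes have m−1 edges and are counted by C_{m−1}; m = 10 gives C_9. So B = C_9 = 4862.
A − B = 2674440 − 4862 = 2669578.

2669578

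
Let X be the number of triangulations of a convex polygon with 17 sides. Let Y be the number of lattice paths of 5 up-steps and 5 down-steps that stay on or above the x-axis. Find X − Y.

9694803

Triangulations of a convex m-gon are counted by C_{m−2}; with m = 17 this is C_15. So X = C_15 = 9694845.
Paths of 5 up- and 5 down-steps that never dip below the axis are Dyck paths; their count is C_5. So Y = C_5 = 42.
X − Y = 9694845 − 42 = 9694803.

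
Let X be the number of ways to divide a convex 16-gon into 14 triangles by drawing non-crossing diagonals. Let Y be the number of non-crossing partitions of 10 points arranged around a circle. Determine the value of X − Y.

2657644

Triangulations of a convex m-gon are counted by C_{m−2}; with m = 16 this is C_14. So X = C_14 = 2674440.
The non-crossing partitions of [10] form a lattice of size C_10. So Y = C_10 = 16796.
X − Y = 2674440 − 16796 = 2657644.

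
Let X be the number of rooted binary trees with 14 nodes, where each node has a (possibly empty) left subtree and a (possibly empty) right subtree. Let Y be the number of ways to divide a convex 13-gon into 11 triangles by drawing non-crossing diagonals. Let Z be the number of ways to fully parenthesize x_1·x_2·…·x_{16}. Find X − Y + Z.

Rooted binary trees with 14 nodes (each child slot possibly empty) number C_14. So X = C_14 = 2674440.
A convex 13-gon is triangulated into 11 triangles, and the number of such triangulations is the Catalan number C_{13−2} = C_11. So Y = C_11 = 58786.
Bracketing 16 factors into binary products is counted by C_{16−1} = C_15. So Z = C_15 = 9694845.
X − Y + Z = 2674440 − 58786 + 9694845 = 12310499.

12310499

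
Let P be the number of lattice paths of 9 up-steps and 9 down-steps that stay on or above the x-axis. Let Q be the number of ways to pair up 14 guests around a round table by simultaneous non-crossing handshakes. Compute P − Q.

A Dyck path with 9 up-steps and 9 down-steps has semilength 9, so there are C_9 of them. So P = C_9 = 4862.
With 14 = 2·7 people, non-crossing handshake pairings are non-crossing perfect matchings on a circle, counted by C_7. So Q = C_7 = 429.
P − Q = 4862 − 429 = 4433.

4433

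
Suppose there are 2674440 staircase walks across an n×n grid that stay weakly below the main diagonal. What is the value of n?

Such diagonal-avoiding paths in an n×n grid are counted by C_n. Since C_14 = 2674440, the index is 14.

14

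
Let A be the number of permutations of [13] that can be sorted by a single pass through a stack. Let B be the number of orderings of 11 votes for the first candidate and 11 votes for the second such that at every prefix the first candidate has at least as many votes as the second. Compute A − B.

Stack-sortable permutations are exactly the 231-avoiding ones, counted by C_n; here n = 13. So A = C_13 = 742900.
Reading a vote for the leader as '(' and for the other as ')' turns such a sequence into a balanced string of 11 pairs, so the count is C_11. So B = C_11 = 58786.
A − B = 742900 − 58786 = 684114.

684114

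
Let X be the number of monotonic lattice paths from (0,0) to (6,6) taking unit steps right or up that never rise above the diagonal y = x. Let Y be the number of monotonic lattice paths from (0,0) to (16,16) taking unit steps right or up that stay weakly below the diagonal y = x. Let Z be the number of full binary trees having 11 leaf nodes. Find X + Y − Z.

35341006

Monotone paths in an n×n grid that stay weakly below the diagonal are counted by C_n; here n = 6. So X = C_6 = 132.
Monotone paths in an n×n grid that stay weakly below the diagonal are counted by C_n; here n = 16. So Y = C_16 = 35357670.
Full binary trees with 11 leaves have 11−1 = 10 internal nodes, so there are C_10 of them. So Z = C_10 = 16796.
X + Y − Z = 132 + 35357670 − 16796 = 35341006.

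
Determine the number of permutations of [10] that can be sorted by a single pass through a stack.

16796

By Knuth's characterisation, the stack-sortable permutations of length 10 are the 231-avoiders, numbering C_10.
C_10 = 16796.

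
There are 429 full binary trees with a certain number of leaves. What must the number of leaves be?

8

Full binary trees with L leaves are counted by C_{L−1}; 429 = C_7.
So the index is 7, and the number of leaves is 7 + 1 = 8.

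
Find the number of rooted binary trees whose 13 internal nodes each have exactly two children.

The number of full binary trees on 13 internal nodes is the Catalan number C_13.
C_13 = C_12 · 2(2·12+1)/(12+2) = 208012 · 50/14 = 742900.

742900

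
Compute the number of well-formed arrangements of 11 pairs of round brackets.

Balanced strings of n pairs of brackets are counted by C_n; here n = 11.
C_11 = C(22,11)/12 = 705432/12 = 58786.

58786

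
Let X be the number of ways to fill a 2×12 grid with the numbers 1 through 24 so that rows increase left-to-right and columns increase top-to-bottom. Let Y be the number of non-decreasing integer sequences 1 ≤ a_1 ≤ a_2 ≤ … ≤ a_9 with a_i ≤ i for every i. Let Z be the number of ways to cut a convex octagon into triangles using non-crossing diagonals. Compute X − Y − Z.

203018

By the hook-length formula (or a Dyck-path bijection), SYT of shape 2×12 number C_12. So X = C_12 = 208012.
Weakly increasing sequences with a_i ≤ i biject with Dyck paths of semilength 9, so there are C_9. So Y = C_9 = 4862.
A convex 8-gon is triangulated into 6 triangles, and the number of such triangulations is the Catalan number C_{8−2} = C_6. So Z = C_6 = 132.
X − Y − Z = 208012 − 4862 − 132 = 203018.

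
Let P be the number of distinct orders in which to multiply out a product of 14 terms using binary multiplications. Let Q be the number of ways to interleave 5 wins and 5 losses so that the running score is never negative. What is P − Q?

742858

Ways to associate a product of 14 factors correspond to binary trees on 14 leaves, so the count is C_13. So P = C_13 = 742900.
Reading a vote for the leader as '(' and for the other as ')' turns such a sequence into a balanced string of 5 pairs, so the count is C_5. So Q = C_5 = 42.
P − Q = 742900 − 42 = 742858.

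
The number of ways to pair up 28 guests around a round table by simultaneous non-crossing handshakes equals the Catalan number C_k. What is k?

Non-crossing handshake pairings of 2n people are counted by C_n; 28 people gives n = 14.

14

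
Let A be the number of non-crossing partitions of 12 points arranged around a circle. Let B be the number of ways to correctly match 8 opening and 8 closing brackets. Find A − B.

The non-crossing partitions of [12] form a lattice of size C_12. So A = C_12 = 208012.
Balanced strings of n pairs of brackets are counted by C_n; here n = 8. So B = C_8 = 1430.
A − B = 208012 − 1430 = 206582.

206582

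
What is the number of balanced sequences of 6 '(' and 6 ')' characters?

132

A balanced arrangement of 6 bracket pairs is a Dyck word of semilength 6, so the count is C_6.
C_6 = C_5 · 2(2·5+1)/(5+2) = 42 · 22/7 = 132.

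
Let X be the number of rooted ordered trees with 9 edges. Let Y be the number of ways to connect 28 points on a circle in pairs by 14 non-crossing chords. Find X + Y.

A rooted plane tree with 9 edges has 10 nodes, and the count is C_9. So X = C_9 = 4862.
Pairing 28 circle points by 14 non-crossing chords gives C_14 matchings. So Y = C_14 = 2674440.
X + Y = 4862 + 2674440 = 2679302.

2679302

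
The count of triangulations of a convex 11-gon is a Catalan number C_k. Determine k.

9

A convex 11-gon is triangulated into 9 triangles, and the number of such triangulations is the Catalan number C_{11−2} = C_9.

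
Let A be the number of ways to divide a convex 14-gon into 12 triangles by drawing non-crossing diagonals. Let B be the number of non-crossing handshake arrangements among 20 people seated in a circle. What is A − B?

A convex 14-gon is triangulated into 12 triangles, and the number of such triangulations is the Catalan number C_{14−2} = C_12. So A = C_12 = 208012.
With 20 = 2·10 people, non-crossing handshake pairings are non-crossing perfect matchings on a circle, counted by C_10. So B = C_10 = 16796.
A − B = 208012 − 16796 = 191216.

191216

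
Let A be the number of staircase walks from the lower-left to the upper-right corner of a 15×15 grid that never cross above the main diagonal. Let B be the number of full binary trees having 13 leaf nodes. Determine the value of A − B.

Sub-diagonal monotone paths from (0,0) to (15,15) biject with Dyck paths of semilength 15, giving C_15. So A = C_15 = 9694845.
A full binary tree with L leaves has L−1 internal nodes and is counted by C_{L−1}; L = 13 gives C_12. So B = C_12 = 208012.
A − B = 9694845 − 208012 = 9486833.

9486833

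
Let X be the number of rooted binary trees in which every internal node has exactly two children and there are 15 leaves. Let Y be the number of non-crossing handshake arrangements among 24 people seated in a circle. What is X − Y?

A full binary tree with L leaves has L−1 internal nodes and is counted by C_{L−1}; L = 15 gives C_14. So X = C_14 = 2674440.
Non-crossing handshake pairings of 2n people are counted by C_n; 24 people gives n = 12. So Y = C_12 = 208012.
X − Y = 2674440 − 208012 = 2466428.

2466428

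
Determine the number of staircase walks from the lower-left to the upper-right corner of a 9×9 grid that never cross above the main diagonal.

Sub-diagonal monotone paths from (0,0) to (9,9) biject with Dyck paths of semilength 9, giving C_9.
C_9 = 4862.

4862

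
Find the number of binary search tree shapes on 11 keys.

58786

Rooted binary trees with 11 nodes (each child slot possibly empty) number C_11.
C_11 = C(22,11)/12 = 705432/12 = 58786.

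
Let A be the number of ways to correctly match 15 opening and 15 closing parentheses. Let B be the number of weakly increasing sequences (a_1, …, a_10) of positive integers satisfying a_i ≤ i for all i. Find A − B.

Balanced strings of n pairs of brackets are counted by C_n; here n = 15. So A = C_15 = 9694845.
Weakly increasing sequences with a_i ≤ i biject with Dyck paths of semilength 10, so there are C_10. So B = C_10 = 16796.
A − B = 9694845 − 16796 = 9678049.

9678049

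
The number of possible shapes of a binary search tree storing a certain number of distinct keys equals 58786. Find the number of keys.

11

Binary search tree shapes on n keys are counted by C_n, and C_11 = 58786.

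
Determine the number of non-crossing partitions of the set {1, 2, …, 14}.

2674440

Non-crossing partitions of an n-element set are counted by C_n; here n = 14.
C_14 = C_13 · 2(2·13+1)/(13+2) = 742900 · 54/15 = 2674440.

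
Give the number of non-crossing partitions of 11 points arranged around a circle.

58786

Non-crossing partitions of an n-element set are counted by C_n; here n = 11.
C_11 = 58786.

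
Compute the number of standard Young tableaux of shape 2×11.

58786

Standard Young tableaux of shape 2×n are counted by C_n; here n = 11.
C_11 = 58786.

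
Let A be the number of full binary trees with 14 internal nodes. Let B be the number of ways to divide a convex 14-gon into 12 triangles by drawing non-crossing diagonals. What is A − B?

2466428

The number of full binary trees on 14 internal nodes is the Catalan number C_14. So A = C_14 = 2674440.
A convex 14-gon is triangulated into 12 triangles, and the number of such triangulations is the Catalan number C_{14−2} = C_12. So B = C_12 = 208012.
A − B = 2674440 − 208012 = 2466428.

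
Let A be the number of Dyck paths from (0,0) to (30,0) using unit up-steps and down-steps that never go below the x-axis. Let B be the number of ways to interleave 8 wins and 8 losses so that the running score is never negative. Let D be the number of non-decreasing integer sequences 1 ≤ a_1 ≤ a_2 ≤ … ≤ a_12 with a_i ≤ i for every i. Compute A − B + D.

9901427

Paths of 15 up- and 15 down-steps that never dip below the axis are Dyck paths; their count is C_15. So A = C_15 = 9694845.
Ballot sequences with n votes each where one side never trails are Dyck words, counted by C_n; here n = 8. So B = C_8 = 1430.
Weakly increasing sequences with a_i ≤ i biject with Dyck paths of semilength 12, so there are C_12. So D = C_12 = 208012.
A − B + D = 9694845 − 1430 + 208012 = 9901427.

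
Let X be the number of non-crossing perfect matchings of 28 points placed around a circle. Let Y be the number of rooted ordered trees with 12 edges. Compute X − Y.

2466428

Pairing 28 circle points by 14 non-crossing chords gives C_14 matchings. So X = C_14 = 2674440.
Rooted ordered trees with n edges are counted by C_n; here n = 12. So Y = C_12 = 208012.
X − Y = 2674440 − 208012 = 2466428.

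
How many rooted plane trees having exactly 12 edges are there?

Rooted ordered trees with n edges are counted by C_n; here n = 12.
C_12 = C(24,12)/13 = 2704156/13 = 208012.

208012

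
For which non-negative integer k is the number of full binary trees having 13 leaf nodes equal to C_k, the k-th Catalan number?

12

A full binary tree with L leaves has L−1 internal nodes and is counted by C_{L−1}; L = 13 gives C_12.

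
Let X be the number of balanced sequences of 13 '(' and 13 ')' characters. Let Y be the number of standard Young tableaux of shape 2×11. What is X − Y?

Balanced strings of n pairs of brackets are counted by C_n; here n = 13. So X = C_13 = 742900.
Standard Young tableaux of shape 2×n are counted by C_n; here n = 11. So Y = C_11 = 58786.
X − Y = 742900 − 58786 = 684114.

684114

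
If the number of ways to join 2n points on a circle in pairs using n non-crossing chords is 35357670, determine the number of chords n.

16

Non-crossing pairings of 2n points on a circle are counted by C_n, and C_16 = 35357670.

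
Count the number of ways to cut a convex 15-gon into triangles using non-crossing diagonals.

Triangulations of a convex m-gon are counted by C_{m−2}; with m = 15 this is C_13.
C_13 = C(26,13)/14 = 10400600/14 = 742900.

742900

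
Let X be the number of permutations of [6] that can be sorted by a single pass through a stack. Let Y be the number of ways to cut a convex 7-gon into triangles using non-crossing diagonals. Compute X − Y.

90

Stack-sortable permutations are exactly the 231-avoiding ones, counted by C_n; here n = 6. So X = C_6 = 132.
A convex 7-gon is triangulated into 5 triangles, and the number of such triangulations is the Catalan number C_{7−2} = C_5. So Y = C_5 = 42.
X − Y = 132 − 42 = 90.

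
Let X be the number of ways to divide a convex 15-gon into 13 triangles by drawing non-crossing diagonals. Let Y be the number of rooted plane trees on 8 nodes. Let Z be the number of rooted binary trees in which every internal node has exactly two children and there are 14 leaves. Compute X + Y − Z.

A convex 15-gon is triangulated into 13 triangles, and the number of such triangulations is the Catalan number C_{15−2} = C_13. So X = C_13 = 742900.
A rooted plane tree on 8 nodes has 7 edges, and such trees are counted by C_7. So Y = C_7 = 429.
A full binary tree with L leaves has L−1 internal nodes and is counted by C_{L−1}; L = 14 gives C_13. So Z = C_13 = 742900.
X + Y − Z = 742900 + 429 − 742900 = 429.

429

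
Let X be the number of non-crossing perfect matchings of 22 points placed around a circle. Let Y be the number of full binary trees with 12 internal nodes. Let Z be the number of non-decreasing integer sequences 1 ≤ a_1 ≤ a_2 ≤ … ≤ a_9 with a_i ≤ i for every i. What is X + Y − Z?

261936

Non-crossing perfect matchings of 2n points on a circle are counted by C_n; with 22 points, n = 11. So X = C_11 = 58786.
Full binary trees with n internal nodes are counted by C_n; here n = 12. So Y = C_12 = 208012.
Such sub-staircase sequences of length n are counted by C_n; here n = 9. So Z = C_9 = 4862.
X + Y − Z = 58786 + 208012 − 4862 = 261936.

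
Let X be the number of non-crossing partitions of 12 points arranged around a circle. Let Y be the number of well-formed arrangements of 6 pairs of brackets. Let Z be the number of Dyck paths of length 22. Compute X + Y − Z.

149358

The non-crossing partitions of [12] form a lattice of size C_12. So X = C_12 = 208012.
A balanced arrangement of 6 bracket pairs is a Dyck word of semilength 6, so the count is C_6. So Y = C_6 = 132.
A Dyck path with 11 up-steps and 11 down-steps has semilength 11, so there are C_11 of them. So Z = C_11 = 58786.
X + Y − Z = 208012 + 132 − 58786 = 149358.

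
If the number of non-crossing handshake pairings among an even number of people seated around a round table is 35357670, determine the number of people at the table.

32

Non-crossing handshake pairings of 2n people are counted by C_n. Since C_16 = 35357670, the index is 16.
So n = 16, and there are 2n = 32 people.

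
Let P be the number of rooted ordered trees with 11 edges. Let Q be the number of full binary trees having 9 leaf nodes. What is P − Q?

A rooted plane tree with 11 edges has 12 nodes, and the count is C_11. So P = C_11 = 58786.
A full binary tree with L leaves has L−1 internal nodes and is counted by C_{L−1}; L = 9 gives C_8. So Q = C_8 = 1430.
P − Q = 58786 − 1430 = 57356.

57356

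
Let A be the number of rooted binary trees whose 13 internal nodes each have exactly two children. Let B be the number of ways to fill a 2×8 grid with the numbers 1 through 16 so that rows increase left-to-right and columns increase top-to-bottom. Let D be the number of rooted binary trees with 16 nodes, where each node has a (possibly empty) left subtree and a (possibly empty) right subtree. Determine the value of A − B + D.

36099140

Full binary trees with n internal nodes are counted by C_n; here n = 13. So A = C_13 = 742900.
Standard Young tableaux of shape 2×n are counted by C_n; here n = 8. So B = C_8 = 1430.
Rooted binary trees with 16 nodes (each child slot possibly empty) number C_16. So D = C_16 = 35357670.
A − B + D = 742900 − 1430 + 35357670 = 36099140.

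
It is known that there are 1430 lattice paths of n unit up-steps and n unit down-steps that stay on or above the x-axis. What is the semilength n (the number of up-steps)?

Dyck paths of semilength n are counted by C_n, and C_8 = 1430.

8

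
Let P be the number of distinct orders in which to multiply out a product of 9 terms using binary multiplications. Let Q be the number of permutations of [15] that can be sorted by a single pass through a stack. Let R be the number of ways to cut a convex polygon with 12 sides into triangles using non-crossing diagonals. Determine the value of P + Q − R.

Parenthesizations of m factors correspond to full binary trees with m leaves, counted by C_{m−1}; m = 9 gives C_8. So P = C_8 = 1430.
Stack-sortable permutations are exactly the 231-avoiding ones, counted by C_n; here n = 15. So Q = C_15 = 9694845.
The number of triangulations of a 12-gon is the Catalan number C_10 (index = sides − 2). So R = C_10 = 16796.
P + Q − R = 1430 + 9694845 − 16796 = 9679479.

9679479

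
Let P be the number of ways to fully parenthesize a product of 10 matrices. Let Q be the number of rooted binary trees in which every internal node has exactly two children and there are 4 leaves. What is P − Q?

Parenthesizations of m factors correspond to full binary trees with m leaves, counted by C_{m−1}; m = 10 gives C_9. So P = C_9 = 4862.
A full binary tree with L leaves has L−1 internal nodes and is counted by C_{L−1}; L = 4 gives C_3. So Q = C_3 = 5.
P − Q = 4862 − 5 = 4857.

4857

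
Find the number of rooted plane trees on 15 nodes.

2674440

Rooted ordered (plane) trees on m nodes have m−1 edges and are counted by C_{m−1}; m = 15 gives C_14.
C_14 = C_13 · 2(2·13+1)/(13+2) = 742900 · 54/15 = 2674440.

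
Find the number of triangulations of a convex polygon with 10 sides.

1430

The number of triangulations of a 10-gon is the Catalan number C_8 (index = sides − 2).
C_8 = C_7 · 2(2·7+1)/(7+2) = 429 · 30/9 = 1430.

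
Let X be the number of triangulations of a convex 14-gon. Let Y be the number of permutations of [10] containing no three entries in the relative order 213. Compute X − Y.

191216

A convex 14-gon is triangulated into 12 triangles, and the number of such triangulations is the Catalan number C_{14−2} = C_12. So X = C_12 = 208012.
Permutations of [n] avoiding any single length-3 pattern are counted by C_n; here n = 10. So Y = C_10 = 16796.
X − Y = 208012 − 16796 = 191216.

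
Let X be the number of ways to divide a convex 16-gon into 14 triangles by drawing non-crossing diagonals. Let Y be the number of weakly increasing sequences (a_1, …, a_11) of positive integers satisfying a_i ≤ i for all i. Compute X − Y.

The number of triangulations of a 16-gon is the Catalan number C_14 (index = sides − 2). So X = C_14 = 2674440.
Weakly increasing sequences with a_i ≤ i biject with Dyck paths of semilength 11, so there are C_11. So Y = C_11 = 58786.
X − Y = 2674440 − 58786 = 2615654.

2615654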